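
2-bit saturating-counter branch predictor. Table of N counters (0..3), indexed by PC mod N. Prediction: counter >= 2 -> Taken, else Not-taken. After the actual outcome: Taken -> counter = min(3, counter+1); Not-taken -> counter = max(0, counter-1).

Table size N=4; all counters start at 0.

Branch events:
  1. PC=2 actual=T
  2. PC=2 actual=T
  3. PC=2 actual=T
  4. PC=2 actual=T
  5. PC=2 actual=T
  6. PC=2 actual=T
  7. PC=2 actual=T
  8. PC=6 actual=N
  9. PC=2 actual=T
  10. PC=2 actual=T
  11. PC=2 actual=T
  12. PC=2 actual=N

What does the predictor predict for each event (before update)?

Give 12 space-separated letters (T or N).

Ev 1: PC=2 idx=2 pred=N actual=T -> ctr[2]=1
Ev 2: PC=2 idx=2 pred=N actual=T -> ctr[2]=2
Ev 3: PC=2 idx=2 pred=T actual=T -> ctr[2]=3
Ev 4: PC=2 idx=2 pred=T actual=T -> ctr[2]=3
Ev 5: PC=2 idx=2 pred=T actual=T -> ctr[2]=3
Ev 6: PC=2 idx=2 pred=T actual=T -> ctr[2]=3
Ev 7: PC=2 idx=2 pred=T actual=T -> ctr[2]=3
Ev 8: PC=6 idx=2 pred=T actual=N -> ctr[2]=2
Ev 9: PC=2 idx=2 pred=T actual=T -> ctr[2]=3
Ev 10: PC=2 idx=2 pred=T actual=T -> ctr[2]=3
Ev 11: PC=2 idx=2 pred=T actual=T -> ctr[2]=3
Ev 12: PC=2 idx=2 pred=T actual=N -> ctr[2]=2

Answer: N N T T T T T T T T T T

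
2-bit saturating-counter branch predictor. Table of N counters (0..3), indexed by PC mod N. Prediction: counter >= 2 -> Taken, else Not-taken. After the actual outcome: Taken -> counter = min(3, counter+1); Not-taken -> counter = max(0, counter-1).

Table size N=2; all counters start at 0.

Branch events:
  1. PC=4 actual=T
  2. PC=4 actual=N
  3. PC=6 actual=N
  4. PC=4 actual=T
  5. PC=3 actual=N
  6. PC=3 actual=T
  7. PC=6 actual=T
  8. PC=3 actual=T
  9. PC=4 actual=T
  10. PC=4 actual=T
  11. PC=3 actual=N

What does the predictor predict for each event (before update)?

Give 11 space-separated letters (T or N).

Answer: N N N N N N N N T T T

Derivation:
Ev 1: PC=4 idx=0 pred=N actual=T -> ctr[0]=1
Ev 2: PC=4 idx=0 pred=N actual=N -> ctr[0]=0
Ev 3: PC=6 idx=0 pred=N actual=N -> ctr[0]=0
Ev 4: PC=4 idx=0 pred=N actual=T -> ctr[0]=1
Ev 5: PC=3 idx=1 pred=N actual=N -> ctr[1]=0
Ev 6: PC=3 idx=1 pred=N actual=T -> ctr[1]=1
Ev 7: PC=6 idx=0 pred=N actual=T -> ctr[0]=2
Ev 8: PC=3 idx=1 pred=N actual=T -> ctr[1]=2
Ev 9: PC=4 idx=0 pred=T actual=T -> ctr[0]=3
Ev 10: PC=4 idx=0 pred=T actual=T -> ctr[0]=3
Ev 11: PC=3 idx=1 pred=T actual=N -> ctr[1]=1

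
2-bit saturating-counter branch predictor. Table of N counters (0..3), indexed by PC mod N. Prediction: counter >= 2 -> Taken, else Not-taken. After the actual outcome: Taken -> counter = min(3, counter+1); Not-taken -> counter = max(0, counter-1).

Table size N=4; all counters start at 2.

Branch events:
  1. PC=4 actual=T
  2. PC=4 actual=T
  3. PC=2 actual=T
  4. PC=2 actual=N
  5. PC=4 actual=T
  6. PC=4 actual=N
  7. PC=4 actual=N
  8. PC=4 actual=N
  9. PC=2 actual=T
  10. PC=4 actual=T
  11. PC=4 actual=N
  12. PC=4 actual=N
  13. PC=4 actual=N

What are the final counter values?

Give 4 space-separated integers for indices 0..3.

Answer: 0 2 3 2

Derivation:
Ev 1: PC=4 idx=0 pred=T actual=T -> ctr[0]=3
Ev 2: PC=4 idx=0 pred=T actual=T -> ctr[0]=3
Ev 3: PC=2 idx=2 pred=T actual=T -> ctr[2]=3
Ev 4: PC=2 idx=2 pred=T actual=N -> ctr[2]=2
Ev 5: PC=4 idx=0 pred=T actual=T -> ctr[0]=3
Ev 6: PC=4 idx=0 pred=T actual=N -> ctr[0]=2
Ev 7: PC=4 idx=0 pred=T actual=N -> ctr[0]=1
Ev 8: PC=4 idx=0 pred=N actual=N -> ctr[0]=0
Ev 9: PC=2 idx=2 pred=T actual=T -> ctr[2]=3
Ev 10: PC=4 idx=0 pred=N actual=T -> ctr[0]=1
Ev 11: PC=4 idx=0 pred=N actual=N -> ctr[0]=0
Ev 12: PC=4 idx=0 pred=N actual=N -> ctr[0]=0
Ev 13: PC=4 idx=0 pred=N actual=N -> ctr[0]=0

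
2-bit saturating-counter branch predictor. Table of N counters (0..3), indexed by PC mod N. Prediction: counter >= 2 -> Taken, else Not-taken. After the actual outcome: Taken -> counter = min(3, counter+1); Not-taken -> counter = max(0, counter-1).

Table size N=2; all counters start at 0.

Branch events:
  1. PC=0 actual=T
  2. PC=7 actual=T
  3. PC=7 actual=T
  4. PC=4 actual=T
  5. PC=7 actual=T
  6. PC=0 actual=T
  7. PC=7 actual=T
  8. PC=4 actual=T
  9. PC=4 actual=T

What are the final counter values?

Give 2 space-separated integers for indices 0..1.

Answer: 3 3

Derivation:
Ev 1: PC=0 idx=0 pred=N actual=T -> ctr[0]=1
Ev 2: PC=7 idx=1 pred=N actual=T -> ctr[1]=1
Ev 3: PC=7 idx=1 pred=N actual=T -> ctr[1]=2
Ev 4: PC=4 idx=0 pred=N actual=T -> ctr[0]=2
Ev 5: PC=7 idx=1 pred=T actual=T -> ctr[1]=3
Ev 6: PC=0 idx=0 pred=T actual=T -> ctr[0]=3
Ev 7: PC=7 idx=1 pred=T actual=T -> ctr[1]=3
Ev 8: PC=4 idx=0 pred=T actual=T -> ctr[0]=3
Ev 9: PC=4 idx=0 pred=T actual=T -> ctr[0]=3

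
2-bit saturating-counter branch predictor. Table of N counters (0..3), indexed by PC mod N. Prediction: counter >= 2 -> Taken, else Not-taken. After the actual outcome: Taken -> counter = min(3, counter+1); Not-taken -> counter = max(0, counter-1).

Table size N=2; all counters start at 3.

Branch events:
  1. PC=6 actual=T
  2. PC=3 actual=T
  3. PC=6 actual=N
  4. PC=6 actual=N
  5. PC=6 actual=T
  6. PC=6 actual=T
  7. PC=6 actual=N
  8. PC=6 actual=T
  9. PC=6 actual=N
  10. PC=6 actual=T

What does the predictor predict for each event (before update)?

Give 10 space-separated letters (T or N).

Ev 1: PC=6 idx=0 pred=T actual=T -> ctr[0]=3
Ev 2: PC=3 idx=1 pred=T actual=T -> ctr[1]=3
Ev 3: PC=6 idx=0 pred=T actual=N -> ctr[0]=2
Ev 4: PC=6 idx=0 pred=T actual=N -> ctr[0]=1
Ev 5: PC=6 idx=0 pred=N actual=T -> ctr[0]=2
Ev 6: PC=6 idx=0 pred=T actual=T -> ctr[0]=3
Ev 7: PC=6 idx=0 pred=T actual=N -> ctr[0]=2
Ev 8: PC=6 idx=0 pred=T actual=T -> ctr[0]=3
Ev 9: PC=6 idx=0 pred=T actual=N -> ctr[0]=2
Ev 10: PC=6 idx=0 pred=T actual=T -> ctr[0]=3

Answer: T T T T N T T T T T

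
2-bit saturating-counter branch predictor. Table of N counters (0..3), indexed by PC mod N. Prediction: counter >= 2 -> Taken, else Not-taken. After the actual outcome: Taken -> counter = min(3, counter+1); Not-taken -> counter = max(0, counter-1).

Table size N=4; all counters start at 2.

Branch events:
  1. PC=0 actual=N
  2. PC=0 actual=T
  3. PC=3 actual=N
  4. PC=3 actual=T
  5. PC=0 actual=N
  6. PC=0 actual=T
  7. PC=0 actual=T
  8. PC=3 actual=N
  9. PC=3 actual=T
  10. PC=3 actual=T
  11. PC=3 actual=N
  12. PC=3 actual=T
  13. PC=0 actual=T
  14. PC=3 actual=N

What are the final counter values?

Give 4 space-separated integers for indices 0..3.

Ev 1: PC=0 idx=0 pred=T actual=N -> ctr[0]=1
Ev 2: PC=0 idx=0 pred=N actual=T -> ctr[0]=2
Ev 3: PC=3 idx=3 pred=T actual=N -> ctr[3]=1
Ev 4: PC=3 idx=3 pred=N actual=T -> ctr[3]=2
Ev 5: PC=0 idx=0 pred=T actual=N -> ctr[0]=1
Ev 6: PC=0 idx=0 pred=N actual=T -> ctr[0]=2
Ev 7: PC=0 idx=0 pred=T actual=T -> ctr[0]=3
Ev 8: PC=3 idx=3 pred=T actual=N -> ctr[3]=1
Ev 9: PC=3 idx=3 pred=N actual=T -> ctr[3]=2
Ev 10: PC=3 idx=3 pred=T actual=T -> ctr[3]=3
Ev 11: PC=3 idx=3 pred=T actual=N -> ctr[3]=2
Ev 12: PC=3 idx=3 pred=T actual=T -> ctr[3]=3
Ev 13: PC=0 idx=0 pred=T actual=T -> ctr[0]=3
Ev 14: PC=3 idx=3 pred=T actual=N -> ctr[3]=2

Answer: 3 2 2 2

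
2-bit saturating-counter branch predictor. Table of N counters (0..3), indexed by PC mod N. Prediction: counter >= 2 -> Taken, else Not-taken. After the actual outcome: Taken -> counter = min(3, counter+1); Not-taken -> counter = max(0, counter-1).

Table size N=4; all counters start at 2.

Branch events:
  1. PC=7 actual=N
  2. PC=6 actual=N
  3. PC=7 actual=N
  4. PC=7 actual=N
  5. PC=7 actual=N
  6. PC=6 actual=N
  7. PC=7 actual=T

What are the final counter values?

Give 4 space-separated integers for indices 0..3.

Answer: 2 2 0 1

Derivation:
Ev 1: PC=7 idx=3 pred=T actual=N -> ctr[3]=1
Ev 2: PC=6 idx=2 pred=T actual=N -> ctr[2]=1
Ev 3: PC=7 idx=3 pred=N actual=N -> ctr[3]=0
Ev 4: PC=7 idx=3 pred=N actual=N -> ctr[3]=0
Ev 5: PC=7 idx=3 pred=N actual=N -> ctr[3]=0
Ev 6: PC=6 idx=2 pred=N actual=N -> ctr[2]=0
Ev 7: PC=7 idx=3 pred=N actual=T -> ctr[3]=1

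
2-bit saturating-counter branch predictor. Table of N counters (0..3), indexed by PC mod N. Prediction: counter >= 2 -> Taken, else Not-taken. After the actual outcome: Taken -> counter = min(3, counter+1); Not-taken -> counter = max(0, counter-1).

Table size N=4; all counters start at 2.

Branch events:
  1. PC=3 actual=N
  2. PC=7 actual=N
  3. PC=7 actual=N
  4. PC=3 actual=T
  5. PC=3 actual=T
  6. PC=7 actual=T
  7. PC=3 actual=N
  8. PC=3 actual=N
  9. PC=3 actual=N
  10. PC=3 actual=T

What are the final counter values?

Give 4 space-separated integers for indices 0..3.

Answer: 2 2 2 1

Derivation:
Ev 1: PC=3 idx=3 pred=T actual=N -> ctr[3]=1
Ev 2: PC=7 idx=3 pred=N actual=N -> ctr[3]=0
Ev 3: PC=7 idx=3 pred=N actual=N -> ctr[3]=0
Ev 4: PC=3 idx=3 pred=N actual=T -> ctr[3]=1
Ev 5: PC=3 idx=3 pred=N actual=T -> ctr[3]=2
Ev 6: PC=7 idx=3 pred=T actual=T -> ctr[3]=3
Ev 7: PC=3 idx=3 pred=T actual=N -> ctr[3]=2
Ev 8: PC=3 idx=3 pred=T actual=N -> ctr[3]=1
Ev 9: PC=3 idx=3 pred=N actual=N -> ctr[3]=0
Ev 10: PC=3 idx=3 pred=N actual=T -> ctr[3]=1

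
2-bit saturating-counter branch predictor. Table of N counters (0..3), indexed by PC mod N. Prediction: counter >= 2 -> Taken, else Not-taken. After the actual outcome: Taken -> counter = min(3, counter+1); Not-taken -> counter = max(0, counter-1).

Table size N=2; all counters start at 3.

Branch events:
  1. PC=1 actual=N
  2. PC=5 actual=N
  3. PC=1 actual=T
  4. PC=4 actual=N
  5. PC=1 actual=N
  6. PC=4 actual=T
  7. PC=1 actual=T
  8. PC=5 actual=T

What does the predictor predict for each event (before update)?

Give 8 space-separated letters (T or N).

Answer: T T N T T T N T

Derivation:
Ev 1: PC=1 idx=1 pred=T actual=N -> ctr[1]=2
Ev 2: PC=5 idx=1 pred=T actual=N -> ctr[1]=1
Ev 3: PC=1 idx=1 pred=N actual=T -> ctr[1]=2
Ev 4: PC=4 idx=0 pred=T actual=N -> ctr[0]=2
Ev 5: PC=1 idx=1 pred=T actual=N -> ctr[1]=1
Ev 6: PC=4 idx=0 pred=T actual=T -> ctr[0]=3
Ev 7: PC=1 idx=1 pred=N actual=T -> ctr[1]=2
Ev 8: PC=5 idx=1 pred=T actual=T -> ctr[1]=3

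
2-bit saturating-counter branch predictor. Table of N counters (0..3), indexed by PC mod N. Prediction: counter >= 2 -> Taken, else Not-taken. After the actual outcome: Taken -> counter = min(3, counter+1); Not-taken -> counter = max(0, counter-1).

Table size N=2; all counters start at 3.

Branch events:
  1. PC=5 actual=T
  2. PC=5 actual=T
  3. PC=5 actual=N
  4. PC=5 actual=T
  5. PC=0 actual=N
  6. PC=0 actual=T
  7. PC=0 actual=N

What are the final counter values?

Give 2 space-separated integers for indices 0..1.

Ev 1: PC=5 idx=1 pred=T actual=T -> ctr[1]=3
Ev 2: PC=5 idx=1 pred=T actual=T -> ctr[1]=3
Ev 3: PC=5 idx=1 pred=T actual=N -> ctr[1]=2
Ev 4: PC=5 idx=1 pred=T actual=T -> ctr[1]=3
Ev 5: PC=0 idx=0 pred=T actual=N -> ctr[0]=2
Ev 6: PC=0 idx=0 pred=T actual=T -> ctr[0]=3
Ev 7: PC=0 idx=0 pred=T actual=N -> ctr[0]=2

Answer: 2 3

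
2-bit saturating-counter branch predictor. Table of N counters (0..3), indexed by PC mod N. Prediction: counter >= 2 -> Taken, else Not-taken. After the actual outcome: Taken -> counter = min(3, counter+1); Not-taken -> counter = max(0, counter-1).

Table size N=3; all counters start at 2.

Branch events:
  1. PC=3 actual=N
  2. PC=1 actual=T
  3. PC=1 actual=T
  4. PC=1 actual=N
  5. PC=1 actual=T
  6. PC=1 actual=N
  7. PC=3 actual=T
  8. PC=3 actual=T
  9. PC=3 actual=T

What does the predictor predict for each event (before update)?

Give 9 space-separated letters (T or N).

Ev 1: PC=3 idx=0 pred=T actual=N -> ctr[0]=1
Ev 2: PC=1 idx=1 pred=T actual=T -> ctr[1]=3
Ev 3: PC=1 idx=1 pred=T actual=T -> ctr[1]=3
Ev 4: PC=1 idx=1 pred=T actual=N -> ctr[1]=2
Ev 5: PC=1 idx=1 pred=T actual=T -> ctr[1]=3
Ev 6: PC=1 idx=1 pred=T actual=N -> ctr[1]=2
Ev 7: PC=3 idx=0 pred=N actual=T -> ctr[0]=2
Ev 8: PC=3 idx=0 pred=T actual=T -> ctr[0]=3
Ev 9: PC=3 idx=0 pred=T actual=T -> ctr[0]=3

Answer: T T T T T T N T T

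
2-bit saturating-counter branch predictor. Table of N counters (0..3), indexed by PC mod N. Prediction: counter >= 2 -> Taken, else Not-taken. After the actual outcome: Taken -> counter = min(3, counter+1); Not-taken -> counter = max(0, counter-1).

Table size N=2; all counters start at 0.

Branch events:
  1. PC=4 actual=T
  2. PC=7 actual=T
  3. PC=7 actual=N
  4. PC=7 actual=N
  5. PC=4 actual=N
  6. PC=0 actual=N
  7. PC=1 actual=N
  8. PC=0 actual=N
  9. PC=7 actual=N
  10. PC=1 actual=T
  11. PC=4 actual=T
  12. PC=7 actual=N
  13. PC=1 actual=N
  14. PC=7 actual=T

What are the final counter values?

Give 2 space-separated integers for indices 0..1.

Ev 1: PC=4 idx=0 pred=N actual=T -> ctr[0]=1
Ev 2: PC=7 idx=1 pred=N actual=T -> ctr[1]=1
Ev 3: PC=7 idx=1 pred=N actual=N -> ctr[1]=0
Ev 4: PC=7 idx=1 pred=N actual=N -> ctr[1]=0
Ev 5: PC=4 idx=0 pred=N actual=N -> ctr[0]=0
Ev 6: PC=0 idx=0 pred=N actual=N -> ctr[0]=0
Ev 7: PC=1 idx=1 pred=N actual=N -> ctr[1]=0
Ev 8: PC=0 idx=0 pred=N actual=N -> ctr[0]=0
Ev 9: PC=7 idx=1 pred=N actual=N -> ctr[1]=0
Ev 10: PC=1 idx=1 pred=N actual=T -> ctr[1]=1
Ev 11: PC=4 idx=0 pred=N actual=T -> ctr[0]=1
Ev 12: PC=7 idx=1 pred=N actual=N -> ctr[1]=0
Ev 13: PC=1 idx=1 pred=N actual=N -> ctr[1]=0
Ev 14: PC=7 idx=1 pred=N actual=T -> ctr[1]=1

Answer: 1 1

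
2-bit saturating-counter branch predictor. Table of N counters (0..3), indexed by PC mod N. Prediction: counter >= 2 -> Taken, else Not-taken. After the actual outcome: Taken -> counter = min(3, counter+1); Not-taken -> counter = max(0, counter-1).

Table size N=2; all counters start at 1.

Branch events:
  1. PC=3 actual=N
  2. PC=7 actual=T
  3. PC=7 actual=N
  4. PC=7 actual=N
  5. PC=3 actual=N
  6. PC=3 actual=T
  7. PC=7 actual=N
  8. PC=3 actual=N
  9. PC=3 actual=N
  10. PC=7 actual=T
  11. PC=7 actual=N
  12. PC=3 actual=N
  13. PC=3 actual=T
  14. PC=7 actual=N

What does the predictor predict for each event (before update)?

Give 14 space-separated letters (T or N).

Answer: N N N N N N N N N N N N N N

Derivation:
Ev 1: PC=3 idx=1 pred=N actual=N -> ctr[1]=0
Ev 2: PC=7 idx=1 pred=N actual=T -> ctr[1]=1
Ev 3: PC=7 idx=1 pred=N actual=N -> ctr[1]=0
Ev 4: PC=7 idx=1 pred=N actual=N -> ctr[1]=0
Ev 5: PC=3 idx=1 pred=N actual=N -> ctr[1]=0
Ev 6: PC=3 idx=1 pred=N actual=T -> ctr[1]=1
Ev 7: PC=7 idx=1 pred=N actual=N -> ctr[1]=0
Ev 8: PC=3 idx=1 pred=N actual=N -> ctr[1]=0
Ev 9: PC=3 idx=1 pred=N actual=N -> ctr[1]=0
Ev 10: PC=7 idx=1 pred=N actual=T -> ctr[1]=1
Ev 11: PC=7 idx=1 pred=N actual=N -> ctr[1]=0
Ev 12: PC=3 idx=1 pred=N actual=N -> ctr[1]=0
Ev 13: PC=3 idx=1 pred=N actual=T -> ctr[1]=1
Ev 14: PC=7 idx=1 pred=N actual=N -> ctr[1]=0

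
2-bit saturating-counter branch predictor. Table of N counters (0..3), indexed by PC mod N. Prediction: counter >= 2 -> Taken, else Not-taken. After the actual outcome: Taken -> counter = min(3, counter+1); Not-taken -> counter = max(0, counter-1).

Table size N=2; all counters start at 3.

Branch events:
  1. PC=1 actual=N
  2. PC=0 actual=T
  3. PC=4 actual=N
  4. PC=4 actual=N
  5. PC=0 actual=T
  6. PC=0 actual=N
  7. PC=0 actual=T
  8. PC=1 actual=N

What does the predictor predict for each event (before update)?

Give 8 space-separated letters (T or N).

Answer: T T T T N T N T

Derivation:
Ev 1: PC=1 idx=1 pred=T actual=N -> ctr[1]=2
Ev 2: PC=0 idx=0 pred=T actual=T -> ctr[0]=3
Ev 3: PC=4 idx=0 pred=T actual=N -> ctr[0]=2
Ev 4: PC=4 idx=0 pred=T actual=N -> ctr[0]=1
Ev 5: PC=0 idx=0 pred=N actual=T -> ctr[0]=2
Ev 6: PC=0 idx=0 pred=T actual=N -> ctr[0]=1
Ev 7: PC=0 idx=0 pred=N actual=T -> ctr[0]=2
Ev 8: PC=1 idx=1 pred=T actual=N -> ctr[1]=1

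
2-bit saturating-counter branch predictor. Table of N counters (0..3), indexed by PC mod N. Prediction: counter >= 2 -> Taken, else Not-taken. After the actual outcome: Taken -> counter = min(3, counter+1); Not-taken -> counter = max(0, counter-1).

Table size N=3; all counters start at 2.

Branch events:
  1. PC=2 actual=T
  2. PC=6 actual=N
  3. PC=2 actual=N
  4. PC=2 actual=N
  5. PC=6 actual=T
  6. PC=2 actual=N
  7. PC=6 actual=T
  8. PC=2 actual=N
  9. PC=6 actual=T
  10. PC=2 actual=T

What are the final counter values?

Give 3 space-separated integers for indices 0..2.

Answer: 3 2 1

Derivation:
Ev 1: PC=2 idx=2 pred=T actual=T -> ctr[2]=3
Ev 2: PC=6 idx=0 pred=T actual=N -> ctr[0]=1
Ev 3: PC=2 idx=2 pred=T actual=N -> ctr[2]=2
Ev 4: PC=2 idx=2 pred=T actual=N -> ctr[2]=1
Ev 5: PC=6 idx=0 pred=N actual=T -> ctr[0]=2
Ev 6: PC=2 idx=2 pred=N actual=N -> ctr[2]=0
Ev 7: PC=6 idx=0 pred=T actual=T -> ctr[0]=3
Ev 8: PC=2 idx=2 pred=N actual=N -> ctr[2]=0
Ev 9: PC=6 idx=0 pred=T actual=T -> ctr[0]=3
Ev 10: PC=2 idx=2 pred=N actual=T -> ctr[2]=1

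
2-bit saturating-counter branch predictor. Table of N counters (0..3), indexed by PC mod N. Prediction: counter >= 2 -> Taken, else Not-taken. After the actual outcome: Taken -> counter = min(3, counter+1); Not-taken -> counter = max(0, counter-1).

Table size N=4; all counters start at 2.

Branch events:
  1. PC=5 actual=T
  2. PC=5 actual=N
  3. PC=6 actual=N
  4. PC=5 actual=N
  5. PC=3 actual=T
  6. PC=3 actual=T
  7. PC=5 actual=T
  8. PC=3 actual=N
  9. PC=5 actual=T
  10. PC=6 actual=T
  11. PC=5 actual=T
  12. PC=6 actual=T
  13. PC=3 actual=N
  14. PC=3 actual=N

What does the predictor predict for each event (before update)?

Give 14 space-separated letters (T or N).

Ev 1: PC=5 idx=1 pred=T actual=T -> ctr[1]=3
Ev 2: PC=5 idx=1 pred=T actual=N -> ctr[1]=2
Ev 3: PC=6 idx=2 pred=T actual=N -> ctr[2]=1
Ev 4: PC=5 idx=1 pred=T actual=N -> ctr[1]=1
Ev 5: PC=3 idx=3 pred=T actual=T -> ctr[3]=3
Ev 6: PC=3 idx=3 pred=T actual=T -> ctr[3]=3
Ev 7: PC=5 idx=1 pred=N actual=T -> ctr[1]=2
Ev 8: PC=3 idx=3 pred=T actual=N -> ctr[3]=2
Ev 9: PC=5 idx=1 pred=T actual=T -> ctr[1]=3
Ev 10: PC=6 idx=2 pred=N actual=T -> ctr[2]=2
Ev 11: PC=5 idx=1 pred=T actual=T -> ctr[1]=3
Ev 12: PC=6 idx=2 pred=T actual=T -> ctr[2]=3
Ev 13: PC=3 idx=3 pred=T actual=N -> ctr[3]=1
Ev 14: PC=3 idx=3 pred=N actual=N -> ctr[3]=0

Answer: T T T T T T N T T N T T T N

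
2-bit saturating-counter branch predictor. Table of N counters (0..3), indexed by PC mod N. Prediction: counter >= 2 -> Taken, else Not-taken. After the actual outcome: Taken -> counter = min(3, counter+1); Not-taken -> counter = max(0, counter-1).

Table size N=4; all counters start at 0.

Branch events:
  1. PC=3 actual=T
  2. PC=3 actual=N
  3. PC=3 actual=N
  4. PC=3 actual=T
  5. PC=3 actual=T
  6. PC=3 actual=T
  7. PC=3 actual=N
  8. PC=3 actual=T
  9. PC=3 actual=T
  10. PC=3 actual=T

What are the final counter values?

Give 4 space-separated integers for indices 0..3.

Ev 1: PC=3 idx=3 pred=N actual=T -> ctr[3]=1
Ev 2: PC=3 idx=3 pred=N actual=N -> ctr[3]=0
Ev 3: PC=3 idx=3 pred=N actual=N -> ctr[3]=0
Ev 4: PC=3 idx=3 pred=N actual=T -> ctr[3]=1
Ev 5: PC=3 idx=3 pred=N actual=T -> ctr[3]=2
Ev 6: PC=3 idx=3 pred=T actual=T -> ctr[3]=3
Ev 7: PC=3 idx=3 pred=T actual=N -> ctr[3]=2
Ev 8: PC=3 idx=3 pred=T actual=T -> ctr[3]=3
Ev 9: PC=3 idx=3 pred=T actual=T -> ctr[3]=3
Ev 10: PC=3 idx=3 pred=T actual=T -> ctr[3]=3

Answer: 0 0 0 3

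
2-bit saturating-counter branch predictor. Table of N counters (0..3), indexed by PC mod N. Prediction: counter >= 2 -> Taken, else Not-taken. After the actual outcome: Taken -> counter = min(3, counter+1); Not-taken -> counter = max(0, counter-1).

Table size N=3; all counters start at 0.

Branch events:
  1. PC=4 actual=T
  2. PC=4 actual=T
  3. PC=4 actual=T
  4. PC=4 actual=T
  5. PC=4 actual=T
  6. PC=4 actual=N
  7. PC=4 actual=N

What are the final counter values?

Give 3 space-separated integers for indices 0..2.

Answer: 0 1 0

Derivation:
Ev 1: PC=4 idx=1 pred=N actual=T -> ctr[1]=1
Ev 2: PC=4 idx=1 pred=N actual=T -> ctr[1]=2
Ev 3: PC=4 idx=1 pred=T actual=T -> ctr[1]=3
Ev 4: PC=4 idx=1 pred=T actual=T -> ctr[1]=3
Ev 5: PC=4 idx=1 pred=T actual=T -> ctr[1]=3
Ev 6: PC=4 idx=1 pred=T actual=N -> ctr[1]=2
Ev 7: PC=4 idx=1 pred=T actual=N -> ctr[1]=1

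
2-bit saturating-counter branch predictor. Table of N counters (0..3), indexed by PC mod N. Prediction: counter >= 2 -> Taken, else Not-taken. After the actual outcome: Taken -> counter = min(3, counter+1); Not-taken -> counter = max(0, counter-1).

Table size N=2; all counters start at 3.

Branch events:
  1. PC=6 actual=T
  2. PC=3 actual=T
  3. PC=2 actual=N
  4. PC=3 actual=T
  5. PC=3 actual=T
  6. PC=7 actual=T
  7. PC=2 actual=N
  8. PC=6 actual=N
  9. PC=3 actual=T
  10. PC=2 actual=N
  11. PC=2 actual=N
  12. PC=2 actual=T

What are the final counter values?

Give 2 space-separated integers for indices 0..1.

Answer: 1 3

Derivation:
Ev 1: PC=6 idx=0 pred=T actual=T -> ctr[0]=3
Ev 2: PC=3 idx=1 pred=T actual=T -> ctr[1]=3
Ev 3: PC=2 idx=0 pred=T actual=N -> ctr[0]=2
Ev 4: PC=3 idx=1 pred=T actual=T -> ctr[1]=3
Ev 5: PC=3 idx=1 pred=T actual=T -> ctr[1]=3
Ev 6: PC=7 idx=1 pred=T actual=T -> ctr[1]=3
Ev 7: PC=2 idx=0 pred=T actual=N -> ctr[0]=1
Ev 8: PC=6 idx=0 pred=N actual=N -> ctr[0]=0
Ev 9: PC=3 idx=1 pred=T actual=T -> ctr[1]=3
Ev 10: PC=2 idx=0 pred=N actual=N -> ctr[0]=0
Ev 11: PC=2 idx=0 pred=N actual=N -> ctr[0]=0
Ev 12: PC=2 idx=0 pred=N actual=T -> ctr[0]=1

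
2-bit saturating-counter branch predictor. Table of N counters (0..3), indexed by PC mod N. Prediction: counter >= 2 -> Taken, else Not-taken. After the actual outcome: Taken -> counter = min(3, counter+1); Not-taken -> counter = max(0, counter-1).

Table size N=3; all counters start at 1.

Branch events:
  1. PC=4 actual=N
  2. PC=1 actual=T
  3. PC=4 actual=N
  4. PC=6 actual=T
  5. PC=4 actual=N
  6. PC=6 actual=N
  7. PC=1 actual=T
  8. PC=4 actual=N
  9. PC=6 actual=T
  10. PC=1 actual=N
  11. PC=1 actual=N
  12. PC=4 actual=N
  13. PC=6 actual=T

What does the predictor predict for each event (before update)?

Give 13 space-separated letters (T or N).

Ev 1: PC=4 idx=1 pred=N actual=N -> ctr[1]=0
Ev 2: PC=1 idx=1 pred=N actual=T -> ctr[1]=1
Ev 3: PC=4 idx=1 pred=N actual=N -> ctr[1]=0
Ev 4: PC=6 idx=0 pred=N actual=T -> ctr[0]=2
Ev 5: PC=4 idx=1 pred=N actual=N -> ctr[1]=0
Ev 6: PC=6 idx=0 pred=T actual=N -> ctr[0]=1
Ev 7: PC=1 idx=1 pred=N actual=T -> ctr[1]=1
Ev 8: PC=4 idx=1 pred=N actual=N -> ctr[1]=0
Ev 9: PC=6 idx=0 pred=N actual=T -> ctr[0]=2
Ev 10: PC=1 idx=1 pred=N actual=N -> ctr[1]=0
Ev 11: PC=1 idx=1 pred=N actual=N -> ctr[1]=0
Ev 12: PC=4 idx=1 pred=N actual=N -> ctr[1]=0
Ev 13: PC=6 idx=0 pred=T actual=T -> ctr[0]=3

Answer: N N N N N T N N N N N N T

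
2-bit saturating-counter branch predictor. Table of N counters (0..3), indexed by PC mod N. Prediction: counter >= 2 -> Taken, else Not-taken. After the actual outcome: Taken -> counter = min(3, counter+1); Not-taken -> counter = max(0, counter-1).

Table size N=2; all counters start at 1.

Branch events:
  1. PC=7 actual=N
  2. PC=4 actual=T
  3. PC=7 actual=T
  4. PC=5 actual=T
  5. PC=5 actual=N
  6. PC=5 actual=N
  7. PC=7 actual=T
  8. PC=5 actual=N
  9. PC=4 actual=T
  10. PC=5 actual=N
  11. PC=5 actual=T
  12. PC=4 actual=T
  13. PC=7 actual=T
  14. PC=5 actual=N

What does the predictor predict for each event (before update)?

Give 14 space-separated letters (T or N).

Ev 1: PC=7 idx=1 pred=N actual=N -> ctr[1]=0
Ev 2: PC=4 idx=0 pred=N actual=T -> ctr[0]=2
Ev 3: PC=7 idx=1 pred=N actual=T -> ctr[1]=1
Ev 4: PC=5 idx=1 pred=N actual=T -> ctr[1]=2
Ev 5: PC=5 idx=1 pred=T actual=N -> ctr[1]=1
Ev 6: PC=5 idx=1 pred=N actual=N -> ctr[1]=0
Ev 7: PC=7 idx=1 pred=N actual=T -> ctr[1]=1
Ev 8: PC=5 idx=1 pred=N actual=N -> ctr[1]=0
Ev 9: PC=4 idx=0 pred=T actual=T -> ctr[0]=3
Ev 10: PC=5 idx=1 pred=N actual=N -> ctr[1]=0
Ev 11: PC=5 idx=1 pred=N actual=T -> ctr[1]=1
Ev 12: PC=4 idx=0 pred=T actual=T -> ctr[0]=3
Ev 13: PC=7 idx=1 pred=N actual=T -> ctr[1]=2
Ev 14: PC=5 idx=1 pred=T actual=N -> ctr[1]=1

Answer: N N N N T N N N T N N T N T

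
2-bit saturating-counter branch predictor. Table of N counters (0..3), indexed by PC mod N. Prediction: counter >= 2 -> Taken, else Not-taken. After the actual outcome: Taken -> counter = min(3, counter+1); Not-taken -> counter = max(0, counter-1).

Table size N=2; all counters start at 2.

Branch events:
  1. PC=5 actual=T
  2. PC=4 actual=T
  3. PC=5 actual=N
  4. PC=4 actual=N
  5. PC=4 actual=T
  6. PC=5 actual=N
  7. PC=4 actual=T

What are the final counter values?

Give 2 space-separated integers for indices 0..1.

Answer: 3 1

Derivation:
Ev 1: PC=5 idx=1 pred=T actual=T -> ctr[1]=3
Ev 2: PC=4 idx=0 pred=T actual=T -> ctr[0]=3
Ev 3: PC=5 idx=1 pred=T actual=N -> ctr[1]=2
Ev 4: PC=4 idx=0 pred=T actual=N -> ctr[0]=2
Ev 5: PC=4 idx=0 pred=T actual=T -> ctr[0]=3
Ev 6: PC=5 idx=1 pred=T actual=N -> ctr[1]=1
Ev 7: PC=4 idx=0 pred=T actual=T -> ctr[0]=3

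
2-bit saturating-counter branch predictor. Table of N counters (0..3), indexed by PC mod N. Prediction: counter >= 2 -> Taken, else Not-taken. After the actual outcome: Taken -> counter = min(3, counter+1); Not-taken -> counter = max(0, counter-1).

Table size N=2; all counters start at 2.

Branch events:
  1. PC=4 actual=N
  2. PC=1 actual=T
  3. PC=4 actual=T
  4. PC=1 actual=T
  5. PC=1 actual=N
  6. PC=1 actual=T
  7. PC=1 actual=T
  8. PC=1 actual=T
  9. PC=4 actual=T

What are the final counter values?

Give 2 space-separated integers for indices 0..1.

Answer: 3 3

Derivation:
Ev 1: PC=4 idx=0 pred=T actual=N -> ctr[0]=1
Ev 2: PC=1 idx=1 pred=T actual=T -> ctr[1]=3
Ev 3: PC=4 idx=0 pred=N actual=T -> ctr[0]=2
Ev 4: PC=1 idx=1 pred=T actual=T -> ctr[1]=3
Ev 5: PC=1 idx=1 pred=T actual=N -> ctr[1]=2
Ev 6: PC=1 idx=1 pred=T actual=T -> ctr[1]=3
Ev 7: PC=1 idx=1 pred=T actual=T -> ctr[1]=3
Ev 8: PC=1 idx=1 pred=T actual=T -> ctr[1]=3
Ev 9: PC=4 idx=0 pred=T actual=T -> ctr[0]=3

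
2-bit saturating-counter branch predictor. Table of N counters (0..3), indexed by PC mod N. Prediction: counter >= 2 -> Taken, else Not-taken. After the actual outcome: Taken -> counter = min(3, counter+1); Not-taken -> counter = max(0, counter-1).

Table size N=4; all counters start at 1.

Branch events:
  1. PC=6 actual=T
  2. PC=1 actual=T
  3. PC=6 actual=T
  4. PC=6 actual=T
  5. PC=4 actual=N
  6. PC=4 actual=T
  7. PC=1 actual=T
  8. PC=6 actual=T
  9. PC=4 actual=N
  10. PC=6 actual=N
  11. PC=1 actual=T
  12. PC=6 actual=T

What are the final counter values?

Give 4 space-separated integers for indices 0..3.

Answer: 0 3 3 1

Derivation:
Ev 1: PC=6 idx=2 pred=N actual=T -> ctr[2]=2
Ev 2: PC=1 idx=1 pred=N actual=T -> ctr[1]=2
Ev 3: PC=6 idx=2 pred=T actual=T -> ctr[2]=3
Ev 4: PC=6 idx=2 pred=T actual=T -> ctr[2]=3
Ev 5: PC=4 idx=0 pred=N actual=N -> ctr[0]=0
Ev 6: PC=4 idx=0 pred=N actual=T -> ctr[0]=1
Ev 7: PC=1 idx=1 pred=T actual=T -> ctr[1]=3
Ev 8: PC=6 idx=2 pred=T actual=T -> ctr[2]=3
Ev 9: PC=4 idx=0 pred=N actual=N -> ctr[0]=0
Ev 10: PC=6 idx=2 pred=T actual=N -> ctr[2]=2
Ev 11: PC=1 idx=1 pred=T actual=T -> ctr[1]=3
Ev 12: PC=6 idx=2 pred=T actual=T -> ctr[2]=3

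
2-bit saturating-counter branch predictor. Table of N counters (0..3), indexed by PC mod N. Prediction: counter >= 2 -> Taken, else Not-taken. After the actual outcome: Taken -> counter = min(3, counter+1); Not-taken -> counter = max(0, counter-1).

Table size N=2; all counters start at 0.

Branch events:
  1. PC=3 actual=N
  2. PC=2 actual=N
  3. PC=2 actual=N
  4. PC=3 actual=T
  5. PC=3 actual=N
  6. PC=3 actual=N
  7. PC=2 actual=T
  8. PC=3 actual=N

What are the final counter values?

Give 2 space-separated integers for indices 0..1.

Ev 1: PC=3 idx=1 pred=N actual=N -> ctr[1]=0
Ev 2: PC=2 idx=0 pred=N actual=N -> ctr[0]=0
Ev 3: PC=2 idx=0 pred=N actual=N -> ctr[0]=0
Ev 4: PC=3 idx=1 pred=N actual=T -> ctr[1]=1
Ev 5: PC=3 idx=1 pred=N actual=N -> ctr[1]=0
Ev 6: PC=3 idx=1 pred=N actual=N -> ctr[1]=0
Ev 7: PC=2 idx=0 pred=N actual=T -> ctr[0]=1
Ev 8: PC=3 idx=1 pred=N actual=N -> ctr[1]=0

Answer: 1 0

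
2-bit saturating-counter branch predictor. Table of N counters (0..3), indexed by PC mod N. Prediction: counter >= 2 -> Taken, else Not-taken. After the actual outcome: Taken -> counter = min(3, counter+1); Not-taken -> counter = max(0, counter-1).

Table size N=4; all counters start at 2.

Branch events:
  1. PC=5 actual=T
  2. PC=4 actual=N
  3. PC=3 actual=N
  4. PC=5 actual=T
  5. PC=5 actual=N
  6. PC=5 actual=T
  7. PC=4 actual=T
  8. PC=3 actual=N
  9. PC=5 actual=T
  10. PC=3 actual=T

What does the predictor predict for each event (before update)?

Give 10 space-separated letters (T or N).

Answer: T T T T T T N N T N

Derivation:
Ev 1: PC=5 idx=1 pred=T actual=T -> ctr[1]=3
Ev 2: PC=4 idx=0 pred=T actual=N -> ctr[0]=1
Ev 3: PC=3 idx=3 pred=T actual=N -> ctr[3]=1
Ev 4: PC=5 idx=1 pred=T actual=T -> ctr[1]=3
Ev 5: PC=5 idx=1 pred=T actual=N -> ctr[1]=2
Ev 6: PC=5 idx=1 pred=T actual=T -> ctr[1]=3
Ev 7: PC=4 idx=0 pred=N actual=T -> ctr[0]=2
Ev 8: PC=3 idx=3 pred=N actual=N -> ctr[3]=0
Ev 9: PC=5 idx=1 pred=T actual=T -> ctr[1]=3
Ev 10: PC=3 idx=3 pred=N actual=T -> ctr[3]=1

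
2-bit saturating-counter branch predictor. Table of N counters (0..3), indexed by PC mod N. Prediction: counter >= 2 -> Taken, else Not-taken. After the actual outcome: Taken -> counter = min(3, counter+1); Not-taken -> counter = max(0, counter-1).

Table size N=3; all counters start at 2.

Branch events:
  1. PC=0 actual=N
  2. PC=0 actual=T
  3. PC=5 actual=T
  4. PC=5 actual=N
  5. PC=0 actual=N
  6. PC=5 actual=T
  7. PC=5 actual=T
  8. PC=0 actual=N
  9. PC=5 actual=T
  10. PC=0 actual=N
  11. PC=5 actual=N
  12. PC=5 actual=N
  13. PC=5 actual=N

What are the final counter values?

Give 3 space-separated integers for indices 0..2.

Answer: 0 2 0

Derivation:
Ev 1: PC=0 idx=0 pred=T actual=N -> ctr[0]=1
Ev 2: PC=0 idx=0 pred=N actual=T -> ctr[0]=2
Ev 3: PC=5 idx=2 pred=T actual=T -> ctr[2]=3
Ev 4: PC=5 idx=2 pred=T actual=N -> ctr[2]=2
Ev 5: PC=0 idx=0 pred=T actual=N -> ctr[0]=1
Ev 6: PC=5 idx=2 pred=T actual=T -> ctr[2]=3
Ev 7: PC=5 idx=2 pred=T actual=T -> ctr[2]=3
Ev 8: PC=0 idx=0 pred=N actual=N -> ctr[0]=0
Ev 9: PC=5 idx=2 pred=T actual=T -> ctr[2]=3
Ev 10: PC=0 idx=0 pred=N actual=N -> ctr[0]=0
Ev 11: PC=5 idx=2 pred=T actual=N -> ctr[2]=2
Ev 12: PC=5 idx=2 pred=T actual=N -> ctr[2]=1
Ev 13: PC=5 idx=2 pred=N actual=N -> ctr[2]=0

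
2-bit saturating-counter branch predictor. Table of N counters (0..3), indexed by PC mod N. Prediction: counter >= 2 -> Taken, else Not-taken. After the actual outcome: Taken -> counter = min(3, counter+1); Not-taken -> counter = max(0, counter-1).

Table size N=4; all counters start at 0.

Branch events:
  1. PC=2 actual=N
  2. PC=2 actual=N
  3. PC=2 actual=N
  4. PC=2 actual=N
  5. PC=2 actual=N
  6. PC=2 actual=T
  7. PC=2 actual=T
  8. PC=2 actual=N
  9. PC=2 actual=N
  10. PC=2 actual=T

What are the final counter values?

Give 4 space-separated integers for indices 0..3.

Ev 1: PC=2 idx=2 pred=N actual=N -> ctr[2]=0
Ev 2: PC=2 idx=2 pred=N actual=N -> ctr[2]=0
Ev 3: PC=2 idx=2 pred=N actual=N -> ctr[2]=0
Ev 4: PC=2 idx=2 pred=N actual=N -> ctr[2]=0
Ev 5: PC=2 idx=2 pred=N actual=N -> ctr[2]=0
Ev 6: PC=2 idx=2 pred=N actual=T -> ctr[2]=1
Ev 7: PC=2 idx=2 pred=N actual=T -> ctr[2]=2
Ev 8: PC=2 idx=2 pred=T actual=N -> ctr[2]=1
Ev 9: PC=2 idx=2 pred=N actual=N -> ctr[2]=0
Ev 10: PC=2 idx=2 pred=N actual=T -> ctr[2]=1

Answer: 0 0 1 0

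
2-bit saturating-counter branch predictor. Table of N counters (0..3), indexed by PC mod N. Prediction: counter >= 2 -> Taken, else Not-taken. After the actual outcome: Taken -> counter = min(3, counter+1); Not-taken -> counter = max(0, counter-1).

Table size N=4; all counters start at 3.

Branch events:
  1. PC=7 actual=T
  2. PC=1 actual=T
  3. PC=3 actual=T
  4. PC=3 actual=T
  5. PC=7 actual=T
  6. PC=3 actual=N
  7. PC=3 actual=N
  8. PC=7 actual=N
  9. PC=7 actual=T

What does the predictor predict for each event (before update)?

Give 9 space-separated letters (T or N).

Ev 1: PC=7 idx=3 pred=T actual=T -> ctr[3]=3
Ev 2: PC=1 idx=1 pred=T actual=T -> ctr[1]=3
Ev 3: PC=3 idx=3 pred=T actual=T -> ctr[3]=3
Ev 4: PC=3 idx=3 pred=T actual=T -> ctr[3]=3
Ev 5: PC=7 idx=3 pred=T actual=T -> ctr[3]=3
Ev 6: PC=3 idx=3 pred=T actual=N -> ctr[3]=2
Ev 7: PC=3 idx=3 pred=T actual=N -> ctr[3]=1
Ev 8: PC=7 idx=3 pred=N actual=N -> ctr[3]=0
Ev 9: PC=7 idx=3 pred=N actual=T -> ctr[3]=1

Answer: T T T T T T T N N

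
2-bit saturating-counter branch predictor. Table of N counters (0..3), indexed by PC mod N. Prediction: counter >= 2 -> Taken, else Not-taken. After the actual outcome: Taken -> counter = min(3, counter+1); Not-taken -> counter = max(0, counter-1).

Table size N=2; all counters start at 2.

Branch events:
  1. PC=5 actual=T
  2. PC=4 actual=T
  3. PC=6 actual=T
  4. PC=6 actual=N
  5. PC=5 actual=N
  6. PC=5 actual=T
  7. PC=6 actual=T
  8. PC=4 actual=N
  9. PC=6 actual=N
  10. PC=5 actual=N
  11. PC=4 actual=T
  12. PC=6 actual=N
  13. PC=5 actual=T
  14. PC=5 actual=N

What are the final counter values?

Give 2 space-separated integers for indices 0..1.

Answer: 1 2

Derivation:
Ev 1: PC=5 idx=1 pred=T actual=T -> ctr[1]=3
Ev 2: PC=4 idx=0 pred=T actual=T -> ctr[0]=3
Ev 3: PC=6 idx=0 pred=T actual=T -> ctr[0]=3
Ev 4: PC=6 idx=0 pred=T actual=N -> ctr[0]=2
Ev 5: PC=5 idx=1 pred=T actual=N -> ctr[1]=2
Ev 6: PC=5 idx=1 pred=T actual=T -> ctr[1]=3
Ev 7: PC=6 idx=0 pred=T actual=T -> ctr[0]=3
Ev 8: PC=4 idx=0 pred=T actual=N -> ctr[0]=2
Ev 9: PC=6 idx=0 pred=T actual=N -> ctr[0]=1
Ev 10: PC=5 idx=1 pred=T actual=N -> ctr[1]=2
Ev 11: PC=4 idx=0 pred=N actual=T -> ctr[0]=2
Ev 12: PC=6 idx=0 pred=T actual=N -> ctr[0]=1
Ev 13: PC=5 idx=1 pred=T actual=T -> ctr[1]=3
Ev 14: PC=5 idx=1 pred=T actual=N -> ctr[1]=2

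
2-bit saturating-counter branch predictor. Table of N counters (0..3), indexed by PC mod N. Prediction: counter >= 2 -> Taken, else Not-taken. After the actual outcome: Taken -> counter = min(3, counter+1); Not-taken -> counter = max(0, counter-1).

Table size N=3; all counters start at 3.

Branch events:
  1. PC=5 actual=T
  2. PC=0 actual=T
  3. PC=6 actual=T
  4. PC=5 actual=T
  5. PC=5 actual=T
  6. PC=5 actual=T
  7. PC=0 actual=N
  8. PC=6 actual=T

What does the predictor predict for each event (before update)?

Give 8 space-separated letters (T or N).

Ev 1: PC=5 idx=2 pred=T actual=T -> ctr[2]=3
Ev 2: PC=0 idx=0 pred=T actual=T -> ctr[0]=3
Ev 3: PC=6 idx=0 pred=T actual=T -> ctr[0]=3
Ev 4: PC=5 idx=2 pred=T actual=T -> ctr[2]=3
Ev 5: PC=5 idx=2 pred=T actual=T -> ctr[2]=3
Ev 6: PC=5 idx=2 pred=T actual=T -> ctr[2]=3
Ev 7: PC=0 idx=0 pred=T actual=N -> ctr[0]=2
Ev 8: PC=6 idx=0 pred=T actual=T -> ctr[0]=3

Answer: T T T T T T T T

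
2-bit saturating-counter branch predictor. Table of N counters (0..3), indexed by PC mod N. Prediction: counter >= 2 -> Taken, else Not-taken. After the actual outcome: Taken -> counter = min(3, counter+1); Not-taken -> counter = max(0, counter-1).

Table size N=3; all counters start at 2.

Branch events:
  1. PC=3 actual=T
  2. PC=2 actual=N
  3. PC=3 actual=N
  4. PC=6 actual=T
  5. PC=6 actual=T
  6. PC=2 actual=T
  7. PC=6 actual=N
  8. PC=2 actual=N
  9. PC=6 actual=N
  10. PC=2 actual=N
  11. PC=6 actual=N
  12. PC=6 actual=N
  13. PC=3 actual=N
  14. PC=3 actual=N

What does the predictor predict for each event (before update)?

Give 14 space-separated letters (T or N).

Answer: T T T T T N T T T N N N N N

Derivation:
Ev 1: PC=3 idx=0 pred=T actual=T -> ctr[0]=3
Ev 2: PC=2 idx=2 pred=T actual=N -> ctr[2]=1
Ev 3: PC=3 idx=0 pred=T actual=N -> ctr[0]=2
Ev 4: PC=6 idx=0 pred=T actual=T -> ctr[0]=3
Ev 5: PC=6 idx=0 pred=T actual=T -> ctr[0]=3
Ev 6: PC=2 idx=2 pred=N actual=T -> ctr[2]=2
Ev 7: PC=6 idx=0 pred=T actual=N -> ctr[0]=2
Ev 8: PC=2 idx=2 pred=T actual=N -> ctr[2]=1
Ev 9: PC=6 idx=0 pred=T actual=N -> ctr[0]=1
Ev 10: PC=2 idx=2 pred=N actual=N -> ctr[2]=0
Ev 11: PC=6 idx=0 pred=N actual=N -> ctr[0]=0
Ev 12: PC=6 idx=0 pred=N actual=N -> ctr[0]=0
Ev 13: PC=3 idx=0 pred=N actual=N -> ctr[0]=0
Ev 14: PC=3 idx=0 pred=N actual=N -> ctr[0]=0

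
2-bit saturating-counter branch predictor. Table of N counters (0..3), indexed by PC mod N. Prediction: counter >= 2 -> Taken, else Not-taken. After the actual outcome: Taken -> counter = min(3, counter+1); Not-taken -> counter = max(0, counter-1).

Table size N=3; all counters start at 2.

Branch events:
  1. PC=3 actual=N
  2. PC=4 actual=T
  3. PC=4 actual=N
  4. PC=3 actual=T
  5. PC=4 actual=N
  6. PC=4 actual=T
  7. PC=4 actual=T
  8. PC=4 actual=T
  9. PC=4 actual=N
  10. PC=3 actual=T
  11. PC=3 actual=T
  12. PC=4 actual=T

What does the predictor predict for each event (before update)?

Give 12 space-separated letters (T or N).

Ev 1: PC=3 idx=0 pred=T actual=N -> ctr[0]=1
Ev 2: PC=4 idx=1 pred=T actual=T -> ctr[1]=3
Ev 3: PC=4 idx=1 pred=T actual=N -> ctr[1]=2
Ev 4: PC=3 idx=0 pred=N actual=T -> ctr[0]=2
Ev 5: PC=4 idx=1 pred=T actual=N -> ctr[1]=1
Ev 6: PC=4 idx=1 pred=N actual=T -> ctr[1]=2
Ev 7: PC=4 idx=1 pred=T actual=T -> ctr[1]=3
Ev 8: PC=4 idx=1 pred=T actual=T -> ctr[1]=3
Ev 9: PC=4 idx=1 pred=T actual=N -> ctr[1]=2
Ev 10: PC=3 idx=0 pred=T actual=T -> ctr[0]=3
Ev 11: PC=3 idx=0 pred=T actual=T -> ctr[0]=3
Ev 12: PC=4 idx=1 pred=T actual=T -> ctr[1]=3

Answer: T T T N T N T T T T T T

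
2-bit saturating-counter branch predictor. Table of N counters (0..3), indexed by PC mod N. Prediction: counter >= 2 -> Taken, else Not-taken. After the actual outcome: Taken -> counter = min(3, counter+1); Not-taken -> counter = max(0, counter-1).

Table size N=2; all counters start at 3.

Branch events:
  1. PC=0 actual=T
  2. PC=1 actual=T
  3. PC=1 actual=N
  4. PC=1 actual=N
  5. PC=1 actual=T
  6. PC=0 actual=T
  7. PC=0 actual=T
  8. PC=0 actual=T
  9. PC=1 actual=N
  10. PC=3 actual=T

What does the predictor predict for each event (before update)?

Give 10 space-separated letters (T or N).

Ev 1: PC=0 idx=0 pred=T actual=T -> ctr[0]=3
Ev 2: PC=1 idx=1 pred=T actual=T -> ctr[1]=3
Ev 3: PC=1 idx=1 pred=T actual=N -> ctr[1]=2
Ev 4: PC=1 idx=1 pred=T actual=N -> ctr[1]=1
Ev 5: PC=1 idx=1 pred=N actual=T -> ctr[1]=2
Ev 6: PC=0 idx=0 pred=T actual=T -> ctr[0]=3
Ev 7: PC=0 idx=0 pred=T actual=T -> ctr[0]=3
Ev 8: PC=0 idx=0 pred=T actual=T -> ctr[0]=3
Ev 9: PC=1 idx=1 pred=T actual=N -> ctr[1]=1
Ev 10: PC=3 idx=1 pred=N actual=T -> ctr[1]=2

Answer: T T T T N T T T T N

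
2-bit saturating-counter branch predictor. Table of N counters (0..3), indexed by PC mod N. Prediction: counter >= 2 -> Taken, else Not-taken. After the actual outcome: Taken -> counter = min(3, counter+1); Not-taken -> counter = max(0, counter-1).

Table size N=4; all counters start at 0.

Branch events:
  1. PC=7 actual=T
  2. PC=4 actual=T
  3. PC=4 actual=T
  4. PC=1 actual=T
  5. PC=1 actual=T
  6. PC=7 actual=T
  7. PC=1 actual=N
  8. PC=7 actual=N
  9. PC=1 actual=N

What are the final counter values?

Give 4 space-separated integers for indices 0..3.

Ev 1: PC=7 idx=3 pred=N actual=T -> ctr[3]=1
Ev 2: PC=4 idx=0 pred=N actual=T -> ctr[0]=1
Ev 3: PC=4 idx=0 pred=N actual=T -> ctr[0]=2
Ev 4: PC=1 idx=1 pred=N actual=T -> ctr[1]=1
Ev 5: PC=1 idx=1 pred=N actual=T -> ctr[1]=2
Ev 6: PC=7 idx=3 pred=N actual=T -> ctr[3]=2
Ev 7: PC=1 idx=1 pred=T actual=N -> ctr[1]=1
Ev 8: PC=7 idx=3 pred=T actual=N -> ctr[3]=1
Ev 9: PC=1 idx=1 pred=N actual=N -> ctr[1]=0

Answer: 2 0 0 1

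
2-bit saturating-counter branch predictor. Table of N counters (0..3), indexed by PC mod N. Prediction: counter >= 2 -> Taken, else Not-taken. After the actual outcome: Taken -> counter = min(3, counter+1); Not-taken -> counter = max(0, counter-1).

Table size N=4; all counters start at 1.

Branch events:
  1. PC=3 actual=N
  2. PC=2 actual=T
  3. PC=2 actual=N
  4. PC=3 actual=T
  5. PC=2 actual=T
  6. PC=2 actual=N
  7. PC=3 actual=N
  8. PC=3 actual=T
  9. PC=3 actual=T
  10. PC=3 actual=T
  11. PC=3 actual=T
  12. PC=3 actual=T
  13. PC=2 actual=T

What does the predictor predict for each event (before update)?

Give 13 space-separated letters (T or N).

Ev 1: PC=3 idx=3 pred=N actual=N -> ctr[3]=0
Ev 2: PC=2 idx=2 pred=N actual=T -> ctr[2]=2
Ev 3: PC=2 idx=2 pred=T actual=N -> ctr[2]=1
Ev 4: PC=3 idx=3 pred=N actual=T -> ctr[3]=1
Ev 5: PC=2 idx=2 pred=N actual=T -> ctr[2]=2
Ev 6: PC=2 idx=2 pred=T actual=N -> ctr[2]=1
Ev 7: PC=3 idx=3 pred=N actual=N -> ctr[3]=0
Ev 8: PC=3 idx=3 pred=N actual=T -> ctr[3]=1
Ev 9: PC=3 idx=3 pred=N actual=T -> ctr[3]=2
Ev 10: PC=3 idx=3 pred=T actual=T -> ctr[3]=3
Ev 11: PC=3 idx=3 pred=T actual=T -> ctr[3]=3
Ev 12: PC=3 idx=3 pred=T actual=T -> ctr[3]=3
Ev 13: PC=2 idx=2 pred=N actual=T -> ctr[2]=2

Answer: N N T N N T N N N T T T N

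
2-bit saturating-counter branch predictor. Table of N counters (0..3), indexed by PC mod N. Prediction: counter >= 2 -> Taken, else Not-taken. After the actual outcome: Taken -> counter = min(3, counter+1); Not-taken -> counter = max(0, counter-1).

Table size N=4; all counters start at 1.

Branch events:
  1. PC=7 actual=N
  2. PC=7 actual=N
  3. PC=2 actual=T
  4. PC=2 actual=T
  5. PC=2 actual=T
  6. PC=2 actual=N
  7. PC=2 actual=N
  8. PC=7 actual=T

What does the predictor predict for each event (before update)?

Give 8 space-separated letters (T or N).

Ev 1: PC=7 idx=3 pred=N actual=N -> ctr[3]=0
Ev 2: PC=7 idx=3 pred=N actual=N -> ctr[3]=0
Ev 3: PC=2 idx=2 pred=N actual=T -> ctr[2]=2
Ev 4: PC=2 idx=2 pred=T actual=T -> ctr[2]=3
Ev 5: PC=2 idx=2 pred=T actual=T -> ctr[2]=3
Ev 6: PC=2 idx=2 pred=T actual=N -> ctr[2]=2
Ev 7: PC=2 idx=2 pred=T actual=N -> ctr[2]=1
Ev 8: PC=7 idx=3 pred=N actual=T -> ctr[3]=1

Answer: N N N T T T T N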